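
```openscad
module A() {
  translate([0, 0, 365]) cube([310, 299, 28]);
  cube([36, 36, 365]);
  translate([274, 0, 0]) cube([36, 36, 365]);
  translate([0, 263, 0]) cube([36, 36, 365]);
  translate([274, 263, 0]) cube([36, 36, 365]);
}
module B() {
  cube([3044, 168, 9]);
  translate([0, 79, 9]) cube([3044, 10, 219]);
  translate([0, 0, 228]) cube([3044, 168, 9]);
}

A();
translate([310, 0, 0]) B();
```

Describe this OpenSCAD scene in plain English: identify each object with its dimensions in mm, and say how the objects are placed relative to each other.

A is a four-legged stool. The seat is 310×299 mm, 28 mm thick, top at z = 393 mm. It stands on four square legs, each 36×36 mm in cross-section, from z = 0 to the seat underside, each flush with a corner of the seat.

B is an I-beam lying along x, 3044 mm long. Overall section height 237 mm. Two flanges 168 mm wide (y) and 9 mm thick, one on the floor and one at the top; a web 10 mm thick runs between them, centred on the flange width.

The I-beam is against the stool's +x side, with their −y faces flush.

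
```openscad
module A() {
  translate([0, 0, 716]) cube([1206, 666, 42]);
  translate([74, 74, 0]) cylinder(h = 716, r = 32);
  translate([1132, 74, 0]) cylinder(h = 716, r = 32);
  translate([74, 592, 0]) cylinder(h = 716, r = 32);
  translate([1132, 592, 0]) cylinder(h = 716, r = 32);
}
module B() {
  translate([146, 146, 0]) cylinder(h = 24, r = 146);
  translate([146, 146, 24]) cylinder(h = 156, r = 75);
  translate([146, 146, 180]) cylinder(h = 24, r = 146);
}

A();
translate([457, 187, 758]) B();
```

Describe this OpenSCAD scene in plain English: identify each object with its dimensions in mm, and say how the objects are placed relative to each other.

A is a rectangular dining table. The top is 1206×666×42 mm with its upper surface at z = 758 mm. It stands on four round legs of 64 mm diameter, each leg's bounding box inset 42 mm from the nearest pair of top edges, running from the floor to the underside of the top.

B is a spool: two coaxial disc flanges of radius 146 mm and thickness 24 mm, joined by a core cylinder of radius 75 mm and height 156 mm. The lower flange rests on z = 0 and the three cylinders share a vertical axis.

The spool is on top of the table, centred.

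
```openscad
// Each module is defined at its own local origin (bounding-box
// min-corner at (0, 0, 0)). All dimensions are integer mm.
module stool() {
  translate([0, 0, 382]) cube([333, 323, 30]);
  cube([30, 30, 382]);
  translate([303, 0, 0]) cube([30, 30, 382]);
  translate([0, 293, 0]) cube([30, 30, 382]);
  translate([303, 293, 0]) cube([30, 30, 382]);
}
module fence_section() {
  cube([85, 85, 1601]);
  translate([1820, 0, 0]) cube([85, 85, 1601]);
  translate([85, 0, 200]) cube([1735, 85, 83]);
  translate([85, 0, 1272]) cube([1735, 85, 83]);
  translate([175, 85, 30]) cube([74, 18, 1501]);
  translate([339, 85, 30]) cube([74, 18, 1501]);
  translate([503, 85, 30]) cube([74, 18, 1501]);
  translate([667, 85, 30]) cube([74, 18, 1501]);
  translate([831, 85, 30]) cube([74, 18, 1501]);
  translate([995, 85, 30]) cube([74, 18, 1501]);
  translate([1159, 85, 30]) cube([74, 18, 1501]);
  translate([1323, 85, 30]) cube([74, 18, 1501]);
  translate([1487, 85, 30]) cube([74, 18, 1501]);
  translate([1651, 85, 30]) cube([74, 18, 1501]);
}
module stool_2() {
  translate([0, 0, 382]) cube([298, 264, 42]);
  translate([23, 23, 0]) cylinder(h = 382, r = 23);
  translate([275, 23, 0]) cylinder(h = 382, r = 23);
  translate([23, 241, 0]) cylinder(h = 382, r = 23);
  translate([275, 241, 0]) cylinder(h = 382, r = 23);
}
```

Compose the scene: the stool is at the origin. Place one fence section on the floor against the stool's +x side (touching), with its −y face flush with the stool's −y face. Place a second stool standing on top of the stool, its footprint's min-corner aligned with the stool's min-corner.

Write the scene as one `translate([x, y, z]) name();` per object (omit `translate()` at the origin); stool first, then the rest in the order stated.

stool();
translate([333, 0, 0]) fence_section();
translate([0, 0, 412]) stool_2();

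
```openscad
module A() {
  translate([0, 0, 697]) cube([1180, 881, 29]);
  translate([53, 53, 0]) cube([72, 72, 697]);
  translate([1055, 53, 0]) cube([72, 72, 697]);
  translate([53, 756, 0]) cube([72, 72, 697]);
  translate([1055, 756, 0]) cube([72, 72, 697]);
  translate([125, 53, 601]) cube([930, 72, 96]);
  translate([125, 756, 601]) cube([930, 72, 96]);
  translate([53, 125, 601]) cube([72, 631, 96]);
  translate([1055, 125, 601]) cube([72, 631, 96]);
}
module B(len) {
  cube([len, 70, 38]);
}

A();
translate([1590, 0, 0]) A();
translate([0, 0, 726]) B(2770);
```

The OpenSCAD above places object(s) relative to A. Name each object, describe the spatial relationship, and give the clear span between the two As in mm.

A is a table. B is a beam. A beam spans the tops of two tables. The clear span between the two tables is 410 mm.

Second table starts at x = 1590; first ends at x = 1180; clear span = 1590 − 1180 = 410 mm.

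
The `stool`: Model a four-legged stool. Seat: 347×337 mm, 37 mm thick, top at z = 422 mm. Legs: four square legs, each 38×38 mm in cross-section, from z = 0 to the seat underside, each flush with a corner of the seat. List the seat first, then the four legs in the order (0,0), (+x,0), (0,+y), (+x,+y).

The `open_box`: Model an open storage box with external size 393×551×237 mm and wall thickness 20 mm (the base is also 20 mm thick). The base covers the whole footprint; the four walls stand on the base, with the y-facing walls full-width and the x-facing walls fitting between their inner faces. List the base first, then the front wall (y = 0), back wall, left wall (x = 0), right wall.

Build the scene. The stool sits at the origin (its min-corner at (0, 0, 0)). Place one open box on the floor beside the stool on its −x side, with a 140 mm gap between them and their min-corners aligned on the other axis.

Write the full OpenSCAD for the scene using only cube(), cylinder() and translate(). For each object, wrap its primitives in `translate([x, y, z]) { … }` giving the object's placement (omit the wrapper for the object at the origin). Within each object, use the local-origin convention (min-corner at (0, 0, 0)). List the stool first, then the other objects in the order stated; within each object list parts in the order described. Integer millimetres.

translate([0, 0, 385]) cube([347, 337, 37]);
cube([38, 38, 385]);
translate([309, 0, 0]) cube([38, 38, 385]);
translate([0, 299, 0]) cube([38, 38, 385]);
translate([309, 299, 0]) cube([38, 38, 385]);
translate([-533, 0, 0]) {
  cube([393, 551, 20]);
  translate([0, 0, 20]) cube([393, 20, 217]);
  translate([0, 531, 20]) cube([393, 20, 217]);
  translate([0, 20, 20]) cube([20, 511, 217]);
  translate([373, 20, 20]) cube([20, 511, 217]);
}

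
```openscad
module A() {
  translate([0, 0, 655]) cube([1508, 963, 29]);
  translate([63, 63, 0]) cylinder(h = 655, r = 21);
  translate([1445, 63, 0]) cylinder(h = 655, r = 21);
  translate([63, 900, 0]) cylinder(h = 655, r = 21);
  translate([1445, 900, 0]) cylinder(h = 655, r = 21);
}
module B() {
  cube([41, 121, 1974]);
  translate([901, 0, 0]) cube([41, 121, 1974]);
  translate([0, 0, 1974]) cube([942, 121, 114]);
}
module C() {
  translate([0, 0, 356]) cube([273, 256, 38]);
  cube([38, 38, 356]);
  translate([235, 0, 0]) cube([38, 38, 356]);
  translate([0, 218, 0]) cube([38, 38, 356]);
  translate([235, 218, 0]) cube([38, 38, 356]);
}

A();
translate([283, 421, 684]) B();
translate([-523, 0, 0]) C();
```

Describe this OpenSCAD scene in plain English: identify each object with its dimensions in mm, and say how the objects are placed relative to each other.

A is a table with a 1508×963 mm rectangular top, 29 mm thick, top surface at z = 684 mm, supported by four round legs of 42 mm diameter, each leg's bounding box inset 42 mm from the nearest pair of top edges, running from the floor.

B is a door frame. The clear opening is 860 mm wide and 1974 mm high. Two 41 mm wide jambs, 121 mm deep, stand either side of the opening from the floor to the top of the opening. A 114 mm thick head sits across the top of both jambs, spanning the full outside width of the frame.

C is a four-legged stool. The seat is 273×256 mm, 38 mm thick, top at z = 394 mm. It stands on four square legs, each 38×38 mm in cross-section, from z = 0 to the seat underside, each flush with a corner of the seat.

The door frame is on top of the table, centred. The stool is on the floor beside the table on its −x side.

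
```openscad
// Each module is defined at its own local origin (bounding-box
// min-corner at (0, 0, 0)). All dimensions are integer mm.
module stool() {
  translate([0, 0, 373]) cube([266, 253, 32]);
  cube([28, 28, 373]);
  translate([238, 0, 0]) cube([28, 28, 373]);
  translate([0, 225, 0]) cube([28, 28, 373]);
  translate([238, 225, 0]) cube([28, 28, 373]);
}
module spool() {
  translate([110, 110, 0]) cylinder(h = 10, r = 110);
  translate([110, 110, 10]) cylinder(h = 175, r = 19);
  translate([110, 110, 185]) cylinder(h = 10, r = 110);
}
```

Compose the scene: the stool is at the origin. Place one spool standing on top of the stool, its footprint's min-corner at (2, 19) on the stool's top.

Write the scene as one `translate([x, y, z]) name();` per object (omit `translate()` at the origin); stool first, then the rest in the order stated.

stool();
translate([2, 19, 405]) spool();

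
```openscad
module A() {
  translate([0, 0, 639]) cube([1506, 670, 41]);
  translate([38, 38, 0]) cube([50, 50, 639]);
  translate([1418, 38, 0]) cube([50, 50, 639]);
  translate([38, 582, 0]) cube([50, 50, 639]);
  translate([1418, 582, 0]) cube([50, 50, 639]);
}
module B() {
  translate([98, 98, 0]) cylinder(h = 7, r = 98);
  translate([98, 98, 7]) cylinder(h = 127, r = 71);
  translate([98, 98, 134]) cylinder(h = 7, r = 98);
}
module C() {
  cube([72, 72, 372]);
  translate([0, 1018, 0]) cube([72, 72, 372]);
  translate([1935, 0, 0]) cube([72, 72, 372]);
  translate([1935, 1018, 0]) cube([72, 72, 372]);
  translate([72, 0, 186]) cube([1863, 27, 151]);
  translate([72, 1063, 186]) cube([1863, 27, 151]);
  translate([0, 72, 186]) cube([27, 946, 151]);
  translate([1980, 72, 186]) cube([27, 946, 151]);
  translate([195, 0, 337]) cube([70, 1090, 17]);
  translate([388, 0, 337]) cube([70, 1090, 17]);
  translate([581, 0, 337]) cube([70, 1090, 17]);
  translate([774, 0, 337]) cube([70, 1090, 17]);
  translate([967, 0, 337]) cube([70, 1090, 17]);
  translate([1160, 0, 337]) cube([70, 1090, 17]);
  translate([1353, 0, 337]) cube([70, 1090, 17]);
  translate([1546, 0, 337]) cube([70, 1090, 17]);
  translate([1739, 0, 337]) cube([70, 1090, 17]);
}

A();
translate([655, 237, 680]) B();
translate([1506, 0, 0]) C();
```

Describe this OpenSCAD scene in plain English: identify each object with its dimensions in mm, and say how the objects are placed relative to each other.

A is a rectangular dining table. The top is 1506×670×41 mm with its upper surface at z = 680 mm. It stands on four 50×50 mm square legs, each inset 38 mm from the nearest pair of top edges, running from the floor to the underside of the top.

B is a spool: two coaxial disc flanges of radius 98 mm and thickness 7 mm, joined by a core cylinder of radius 71 mm and height 127 mm. The lower flange rests on z = 0 and the three cylinders share a vertical axis.

C is a bed frame 2007 mm long (x) by 1090 mm wide (y). Four 72×72 mm corner posts, 372 mm tall, at the corners of the footprint. Four rails of 27 mm thickness and 151 mm height run between adjacent posts with their undersides at z = 186 mm, their outer faces flush with the outside of the frame (the two x-running rails run between the posts' inner faces; the two y-running rails run between the posts' inner faces). 9 slats, each 70 mm wide (x) and 17 mm thick, lie across the top of the two x-running rails, running the full 1090 mm width of the frame in y; the slats are evenly spaced along x between the inner faces of the end posts with equal gaps (rounded down to the nearest mm) at the −x end and between each pair — any rounding remainder accumulates at the +x end.

The spool is on top of the table, centred. The bed frame is against the table's +x side, with their −y faces flush.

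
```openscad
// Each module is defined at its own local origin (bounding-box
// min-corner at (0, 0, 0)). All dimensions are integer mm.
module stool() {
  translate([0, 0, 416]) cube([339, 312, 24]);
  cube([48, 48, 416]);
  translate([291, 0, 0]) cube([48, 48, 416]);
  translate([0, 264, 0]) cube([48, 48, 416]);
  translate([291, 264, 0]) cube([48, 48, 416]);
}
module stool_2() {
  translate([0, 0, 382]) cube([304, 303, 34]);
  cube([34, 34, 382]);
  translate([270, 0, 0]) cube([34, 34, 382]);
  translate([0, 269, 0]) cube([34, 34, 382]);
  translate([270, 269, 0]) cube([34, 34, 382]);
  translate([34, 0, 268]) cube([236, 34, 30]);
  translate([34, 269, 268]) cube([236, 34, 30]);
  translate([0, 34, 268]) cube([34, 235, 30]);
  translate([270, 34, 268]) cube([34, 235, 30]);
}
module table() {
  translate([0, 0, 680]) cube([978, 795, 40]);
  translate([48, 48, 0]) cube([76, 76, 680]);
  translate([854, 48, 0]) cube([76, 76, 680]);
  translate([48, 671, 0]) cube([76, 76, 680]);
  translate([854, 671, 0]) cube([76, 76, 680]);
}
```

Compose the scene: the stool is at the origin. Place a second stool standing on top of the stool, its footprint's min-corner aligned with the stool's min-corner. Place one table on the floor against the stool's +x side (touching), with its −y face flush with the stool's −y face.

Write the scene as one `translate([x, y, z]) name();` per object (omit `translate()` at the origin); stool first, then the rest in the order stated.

stool();
translate([0, 0, 440]) stool_2();
translate([339, 0, 0]) table();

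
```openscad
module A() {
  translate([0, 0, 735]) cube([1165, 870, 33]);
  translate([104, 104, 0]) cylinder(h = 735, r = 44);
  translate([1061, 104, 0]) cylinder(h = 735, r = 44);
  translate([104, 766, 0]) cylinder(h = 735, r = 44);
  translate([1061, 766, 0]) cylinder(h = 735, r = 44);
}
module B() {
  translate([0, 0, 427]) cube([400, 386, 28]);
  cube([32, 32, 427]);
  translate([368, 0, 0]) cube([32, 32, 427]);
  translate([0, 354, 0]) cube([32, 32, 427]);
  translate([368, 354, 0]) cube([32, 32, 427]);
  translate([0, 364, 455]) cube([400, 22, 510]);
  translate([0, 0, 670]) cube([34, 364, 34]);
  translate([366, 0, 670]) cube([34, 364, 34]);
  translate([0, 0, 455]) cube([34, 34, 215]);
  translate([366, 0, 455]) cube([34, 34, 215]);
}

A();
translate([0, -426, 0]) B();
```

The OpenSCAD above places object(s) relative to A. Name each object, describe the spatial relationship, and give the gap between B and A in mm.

A is a table. B is a chair. The chair is on the floor beside the table on its −y side. The gap between the chair and the table is 40 mm.

The chair's nearest face is 40 mm from the table's −y face.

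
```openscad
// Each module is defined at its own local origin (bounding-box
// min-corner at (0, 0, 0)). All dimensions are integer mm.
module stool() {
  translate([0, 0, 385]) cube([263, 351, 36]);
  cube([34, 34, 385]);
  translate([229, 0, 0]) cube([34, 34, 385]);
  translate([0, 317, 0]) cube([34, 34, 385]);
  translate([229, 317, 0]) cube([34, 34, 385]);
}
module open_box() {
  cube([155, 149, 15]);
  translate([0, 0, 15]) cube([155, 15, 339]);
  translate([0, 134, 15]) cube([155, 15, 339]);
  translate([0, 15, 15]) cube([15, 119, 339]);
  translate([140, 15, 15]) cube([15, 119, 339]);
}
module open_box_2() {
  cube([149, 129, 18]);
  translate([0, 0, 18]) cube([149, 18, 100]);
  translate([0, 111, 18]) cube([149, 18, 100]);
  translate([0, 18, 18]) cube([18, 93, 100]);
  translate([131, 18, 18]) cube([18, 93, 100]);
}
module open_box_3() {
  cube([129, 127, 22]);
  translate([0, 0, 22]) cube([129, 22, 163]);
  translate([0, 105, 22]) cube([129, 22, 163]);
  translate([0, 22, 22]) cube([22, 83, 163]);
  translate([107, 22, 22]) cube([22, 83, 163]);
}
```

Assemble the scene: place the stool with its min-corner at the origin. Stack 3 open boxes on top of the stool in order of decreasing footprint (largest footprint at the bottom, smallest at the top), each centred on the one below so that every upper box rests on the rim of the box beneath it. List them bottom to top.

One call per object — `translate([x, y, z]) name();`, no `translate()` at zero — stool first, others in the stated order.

stool();
translate([54, 101, 421]) open_box();
translate([57, 111, 775]) open_box_2();
translate([67, 112, 893]) open_box_3();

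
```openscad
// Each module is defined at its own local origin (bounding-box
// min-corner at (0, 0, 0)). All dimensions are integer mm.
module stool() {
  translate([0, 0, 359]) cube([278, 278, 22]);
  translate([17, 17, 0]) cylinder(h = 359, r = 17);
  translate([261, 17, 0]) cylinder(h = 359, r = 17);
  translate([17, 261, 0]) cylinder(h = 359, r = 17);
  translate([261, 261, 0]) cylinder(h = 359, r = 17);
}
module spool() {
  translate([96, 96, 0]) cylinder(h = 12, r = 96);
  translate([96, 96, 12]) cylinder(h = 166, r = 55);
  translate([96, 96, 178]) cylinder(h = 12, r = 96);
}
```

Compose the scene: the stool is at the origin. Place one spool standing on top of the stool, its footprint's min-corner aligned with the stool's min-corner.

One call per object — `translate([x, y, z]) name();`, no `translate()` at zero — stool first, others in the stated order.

stool();
translate([0, 0, 381]) spool();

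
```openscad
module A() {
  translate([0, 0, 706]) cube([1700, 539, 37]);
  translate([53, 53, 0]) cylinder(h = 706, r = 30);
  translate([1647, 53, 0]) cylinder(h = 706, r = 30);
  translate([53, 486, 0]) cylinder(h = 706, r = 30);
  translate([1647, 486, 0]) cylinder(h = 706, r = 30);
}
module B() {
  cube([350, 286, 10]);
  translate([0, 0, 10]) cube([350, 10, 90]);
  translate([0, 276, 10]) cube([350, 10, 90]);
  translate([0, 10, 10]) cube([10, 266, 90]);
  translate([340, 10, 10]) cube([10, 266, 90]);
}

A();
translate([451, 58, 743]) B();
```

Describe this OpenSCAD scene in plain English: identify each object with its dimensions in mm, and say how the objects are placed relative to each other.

A is a table with a 1700×539 mm rectangular top, 37 mm thick, top surface at z = 743 mm, supported by four round legs of 60 mm diameter, each leg's bounding box inset 23 mm from the nearest pair of top edges, running from the floor.

B is an open-topped rectangular box: outside dimensions 350×286×100 mm, with a uniform wall and base thickness of 10 mm. The base is a full 350×286 slab on the floor; four walls sit on top of the base. The front and back walls (the −y and +y sides) span the full width; the two side walls fit between them.

The open box is on top of the table.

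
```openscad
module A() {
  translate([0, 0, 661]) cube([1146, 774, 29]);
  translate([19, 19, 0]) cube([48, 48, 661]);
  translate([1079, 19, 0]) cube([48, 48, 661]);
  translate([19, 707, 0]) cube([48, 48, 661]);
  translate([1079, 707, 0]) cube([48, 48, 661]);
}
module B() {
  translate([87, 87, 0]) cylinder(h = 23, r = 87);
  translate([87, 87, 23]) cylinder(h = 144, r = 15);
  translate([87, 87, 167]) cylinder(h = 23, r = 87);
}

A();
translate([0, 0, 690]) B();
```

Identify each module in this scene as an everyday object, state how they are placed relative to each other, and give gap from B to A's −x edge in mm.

The spool's min-x is at 0; the table's min-x is 0; gap = 0 mm.

A is a table. B is a spool. The spool is on top of the table. The gap from the spool to the table's −x edge is 0 mm.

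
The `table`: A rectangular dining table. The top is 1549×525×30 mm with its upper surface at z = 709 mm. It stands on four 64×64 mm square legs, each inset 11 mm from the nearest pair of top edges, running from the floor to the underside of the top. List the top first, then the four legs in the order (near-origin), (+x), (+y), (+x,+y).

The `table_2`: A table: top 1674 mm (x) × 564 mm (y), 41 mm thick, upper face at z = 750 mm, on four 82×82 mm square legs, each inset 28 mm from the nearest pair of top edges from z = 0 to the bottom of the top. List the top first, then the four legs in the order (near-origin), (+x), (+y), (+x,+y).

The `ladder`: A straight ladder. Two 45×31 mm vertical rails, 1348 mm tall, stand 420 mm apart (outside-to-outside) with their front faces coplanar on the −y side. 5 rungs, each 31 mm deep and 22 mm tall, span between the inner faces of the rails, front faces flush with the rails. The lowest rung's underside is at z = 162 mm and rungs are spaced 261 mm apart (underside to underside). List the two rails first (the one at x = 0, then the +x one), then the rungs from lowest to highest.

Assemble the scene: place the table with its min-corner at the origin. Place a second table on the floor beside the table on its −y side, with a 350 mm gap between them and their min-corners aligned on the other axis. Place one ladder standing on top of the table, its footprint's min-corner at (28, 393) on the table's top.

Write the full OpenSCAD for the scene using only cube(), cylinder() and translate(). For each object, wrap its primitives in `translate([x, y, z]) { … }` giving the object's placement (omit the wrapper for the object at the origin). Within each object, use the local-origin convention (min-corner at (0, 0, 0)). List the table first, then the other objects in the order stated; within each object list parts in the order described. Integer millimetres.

translate([0, 0, 679]) cube([1549, 525, 30]);
translate([11, 11, 0]) cube([64, 64, 679]);
translate([1474, 11, 0]) cube([64, 64, 679]);
translate([11, 450, 0]) cube([64, 64, 679]);
translate([1474, 450, 0]) cube([64, 64, 679]);
translate([0, -914, 0]) {
  translate([0, 0, 709]) cube([1674, 564, 41]);
  translate([28, 28, 0]) cube([82, 82, 709]);
  translate([1564, 28, 0]) cube([82, 82, 709]);
  translate([28, 454, 0]) cube([82, 82, 709]);
  translate([1564, 454, 0]) cube([82, 82, 709]);
}
translate([28, 393, 709]) {
  cube([45, 31, 1348]);
  translate([375, 0, 0]) cube([45, 31, 1348]);
  translate([45, 0, 162]) cube([330, 31, 22]);
  translate([45, 0, 423]) cube([330, 31, 22]);
  translate([45, 0, 684]) cube([330, 31, 22]);
  translate([45, 0, 945]) cube([330, 31, 22]);
  translate([45, 0, 1206]) cube([330, 31, 22]);
}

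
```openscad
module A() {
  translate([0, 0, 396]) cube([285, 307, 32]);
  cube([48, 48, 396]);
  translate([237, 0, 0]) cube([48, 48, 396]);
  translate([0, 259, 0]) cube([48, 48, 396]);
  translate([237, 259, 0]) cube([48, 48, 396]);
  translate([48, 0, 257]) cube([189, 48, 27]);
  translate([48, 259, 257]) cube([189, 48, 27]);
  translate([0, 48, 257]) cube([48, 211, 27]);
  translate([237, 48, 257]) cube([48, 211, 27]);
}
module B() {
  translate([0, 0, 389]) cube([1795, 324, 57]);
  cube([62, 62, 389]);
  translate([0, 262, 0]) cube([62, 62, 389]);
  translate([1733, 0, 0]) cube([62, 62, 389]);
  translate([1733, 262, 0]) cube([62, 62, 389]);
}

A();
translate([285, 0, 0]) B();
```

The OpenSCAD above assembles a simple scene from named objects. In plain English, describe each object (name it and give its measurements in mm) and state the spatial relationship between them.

A is a four-legged stool. The seat is 285×307 mm, 32 mm thick, top at z = 428 mm. It stands on four square legs, each 48×48 mm in cross-section, from z = 0 to the seat underside, each flush with a corner of the seat. Four stretchers, 48 mm wide and 27 mm tall, connect adjacent legs with their undersides at z = 257 mm, each running between the inner faces of the legs it joins and aligned with the legs' outer faces on the other axis.

B is a bench: a 1795×324 mm seat slab, 57 mm thick, top at z = 446 mm, on four 62×62 mm square legs flush with the seat corners and standing on z = 0.

The bench is against the stool's +x side, with their −y faces flush.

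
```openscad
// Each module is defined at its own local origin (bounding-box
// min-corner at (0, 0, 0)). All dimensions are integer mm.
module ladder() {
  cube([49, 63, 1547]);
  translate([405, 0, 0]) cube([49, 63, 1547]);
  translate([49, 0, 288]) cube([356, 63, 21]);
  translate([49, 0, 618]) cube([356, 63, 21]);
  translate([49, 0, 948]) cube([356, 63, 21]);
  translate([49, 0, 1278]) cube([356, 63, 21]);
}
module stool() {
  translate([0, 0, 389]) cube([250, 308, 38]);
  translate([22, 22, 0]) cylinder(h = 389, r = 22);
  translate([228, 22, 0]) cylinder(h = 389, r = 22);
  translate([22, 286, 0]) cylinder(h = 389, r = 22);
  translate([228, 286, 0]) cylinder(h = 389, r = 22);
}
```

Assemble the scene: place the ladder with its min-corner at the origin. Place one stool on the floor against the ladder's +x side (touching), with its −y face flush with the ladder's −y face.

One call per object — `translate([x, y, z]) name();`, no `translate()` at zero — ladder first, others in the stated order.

ladder();
translate([454, 0, 0]) stool();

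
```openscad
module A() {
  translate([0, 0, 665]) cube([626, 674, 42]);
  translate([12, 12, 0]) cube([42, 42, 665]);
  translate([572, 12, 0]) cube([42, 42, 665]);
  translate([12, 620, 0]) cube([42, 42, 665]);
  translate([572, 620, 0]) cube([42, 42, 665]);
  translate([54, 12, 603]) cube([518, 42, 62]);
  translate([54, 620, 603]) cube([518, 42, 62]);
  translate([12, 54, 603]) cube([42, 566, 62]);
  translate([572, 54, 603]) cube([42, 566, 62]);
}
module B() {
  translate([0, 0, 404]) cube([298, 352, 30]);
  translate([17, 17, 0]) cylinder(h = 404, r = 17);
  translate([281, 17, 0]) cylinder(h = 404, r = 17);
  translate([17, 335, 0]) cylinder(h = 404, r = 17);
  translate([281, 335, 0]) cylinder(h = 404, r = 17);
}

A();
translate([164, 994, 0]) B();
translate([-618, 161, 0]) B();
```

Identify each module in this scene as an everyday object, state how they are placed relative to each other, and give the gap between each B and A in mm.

Each stool's nearest face is 320 mm from the table's bounding box.

A is a table. B is a stool. Two stools sit around the table at the +y, −x sides. The gap between each stool and the table is 320 mm.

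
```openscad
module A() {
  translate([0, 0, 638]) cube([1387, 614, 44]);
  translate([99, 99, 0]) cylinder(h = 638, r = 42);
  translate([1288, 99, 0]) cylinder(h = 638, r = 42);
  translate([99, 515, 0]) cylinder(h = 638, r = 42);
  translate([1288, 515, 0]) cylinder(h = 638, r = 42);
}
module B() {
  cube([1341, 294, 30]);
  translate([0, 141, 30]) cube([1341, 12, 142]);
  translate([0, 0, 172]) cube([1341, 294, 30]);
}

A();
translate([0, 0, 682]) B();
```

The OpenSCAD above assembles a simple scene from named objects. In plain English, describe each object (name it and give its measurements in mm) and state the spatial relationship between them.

A is a rectangular dining table. The top is 1387×614×44 mm with its upper surface at z = 682 mm. It stands on four round legs of 84 mm diameter, each leg's bounding box inset 57 mm from the nearest pair of top edges, running from the floor to the underside of the top.

B is an I-beam lying along x, 1341 mm long. Overall section height 202 mm. Two flanges 294 mm wide (y) and 30 mm thick, one on the floor and one at the top; a web 12 mm thick runs between them, centred on the flange width.

The I-beam is on top of the table.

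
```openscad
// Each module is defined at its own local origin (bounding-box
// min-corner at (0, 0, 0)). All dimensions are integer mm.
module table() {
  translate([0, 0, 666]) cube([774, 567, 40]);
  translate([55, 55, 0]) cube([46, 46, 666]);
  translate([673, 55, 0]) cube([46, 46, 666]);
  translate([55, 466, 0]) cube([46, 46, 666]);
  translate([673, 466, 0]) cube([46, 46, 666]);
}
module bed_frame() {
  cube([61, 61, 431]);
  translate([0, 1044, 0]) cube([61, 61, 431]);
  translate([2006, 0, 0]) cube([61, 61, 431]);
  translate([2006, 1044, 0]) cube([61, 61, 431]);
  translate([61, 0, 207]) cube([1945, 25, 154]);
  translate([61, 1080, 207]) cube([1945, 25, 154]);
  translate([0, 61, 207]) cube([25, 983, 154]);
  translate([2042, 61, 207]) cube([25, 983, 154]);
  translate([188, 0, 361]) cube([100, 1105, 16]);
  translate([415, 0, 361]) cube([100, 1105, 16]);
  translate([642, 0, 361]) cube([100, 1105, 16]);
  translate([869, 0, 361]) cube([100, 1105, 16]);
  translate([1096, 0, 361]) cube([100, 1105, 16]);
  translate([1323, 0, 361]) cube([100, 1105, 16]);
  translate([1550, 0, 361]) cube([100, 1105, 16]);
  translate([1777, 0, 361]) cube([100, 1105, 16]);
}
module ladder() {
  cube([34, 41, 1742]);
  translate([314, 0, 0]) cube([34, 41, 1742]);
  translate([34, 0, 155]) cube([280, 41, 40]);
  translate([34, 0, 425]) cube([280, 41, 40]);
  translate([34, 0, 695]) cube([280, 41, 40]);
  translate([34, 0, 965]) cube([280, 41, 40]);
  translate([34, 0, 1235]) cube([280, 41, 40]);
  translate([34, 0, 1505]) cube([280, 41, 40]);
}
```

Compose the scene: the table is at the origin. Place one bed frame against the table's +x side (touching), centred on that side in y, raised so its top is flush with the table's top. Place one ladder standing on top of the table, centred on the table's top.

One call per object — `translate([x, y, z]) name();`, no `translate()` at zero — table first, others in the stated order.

table();
translate([774, -269, 275]) bed_frame();
translate([213, 263, 706]) ladder();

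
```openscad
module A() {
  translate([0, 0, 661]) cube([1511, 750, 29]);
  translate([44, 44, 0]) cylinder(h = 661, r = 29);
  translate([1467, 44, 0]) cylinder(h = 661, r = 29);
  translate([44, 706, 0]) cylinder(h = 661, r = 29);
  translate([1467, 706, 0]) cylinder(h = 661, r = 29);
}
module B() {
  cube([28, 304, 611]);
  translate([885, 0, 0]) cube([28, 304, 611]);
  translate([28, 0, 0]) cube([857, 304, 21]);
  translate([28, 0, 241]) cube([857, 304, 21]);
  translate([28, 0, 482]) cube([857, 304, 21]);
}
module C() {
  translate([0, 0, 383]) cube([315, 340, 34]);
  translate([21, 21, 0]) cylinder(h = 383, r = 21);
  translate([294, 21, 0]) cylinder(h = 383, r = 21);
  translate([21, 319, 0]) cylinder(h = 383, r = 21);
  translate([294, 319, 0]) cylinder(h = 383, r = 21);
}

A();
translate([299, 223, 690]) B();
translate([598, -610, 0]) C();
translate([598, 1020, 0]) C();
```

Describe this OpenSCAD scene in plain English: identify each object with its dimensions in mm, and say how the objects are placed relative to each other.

A is a table: top 1511 mm (x) × 750 mm (y), 29 mm thick, upper face at z = 690 mm, on four round legs of 58 mm diameter, each leg's bounding box inset 15 mm from the nearest pair of top edges, running from z = 0 to the bottom of the top.

B is an open bookshelf. Two side panels, each 28 mm thick, 304 mm deep and 611 mm tall, stand 913 mm apart (outside-to-outside). Between them sit 3 shelves, each 21 mm thick and 304 mm deep, spanning the full gap between the sides. The bottom shelf rests on the floor (its underside at z = 0) and the clear gap between one shelf's top and the next shelf's underside is 220 mm.

C is a four-legged stool. The seat is a 315×340×34 mm slab whose top surface is at z = 417 mm; four round legs, each 42 mm in diameter, run from the floor (z = 0) to the underside of the seat, each leg's axis is inset half a diameter from the nearest pair of seat edges (so the leg's bounding box is flush with the corner).

The bookshelf is on top of the table, centred. Two stools sit around the table at the −y, +y sides.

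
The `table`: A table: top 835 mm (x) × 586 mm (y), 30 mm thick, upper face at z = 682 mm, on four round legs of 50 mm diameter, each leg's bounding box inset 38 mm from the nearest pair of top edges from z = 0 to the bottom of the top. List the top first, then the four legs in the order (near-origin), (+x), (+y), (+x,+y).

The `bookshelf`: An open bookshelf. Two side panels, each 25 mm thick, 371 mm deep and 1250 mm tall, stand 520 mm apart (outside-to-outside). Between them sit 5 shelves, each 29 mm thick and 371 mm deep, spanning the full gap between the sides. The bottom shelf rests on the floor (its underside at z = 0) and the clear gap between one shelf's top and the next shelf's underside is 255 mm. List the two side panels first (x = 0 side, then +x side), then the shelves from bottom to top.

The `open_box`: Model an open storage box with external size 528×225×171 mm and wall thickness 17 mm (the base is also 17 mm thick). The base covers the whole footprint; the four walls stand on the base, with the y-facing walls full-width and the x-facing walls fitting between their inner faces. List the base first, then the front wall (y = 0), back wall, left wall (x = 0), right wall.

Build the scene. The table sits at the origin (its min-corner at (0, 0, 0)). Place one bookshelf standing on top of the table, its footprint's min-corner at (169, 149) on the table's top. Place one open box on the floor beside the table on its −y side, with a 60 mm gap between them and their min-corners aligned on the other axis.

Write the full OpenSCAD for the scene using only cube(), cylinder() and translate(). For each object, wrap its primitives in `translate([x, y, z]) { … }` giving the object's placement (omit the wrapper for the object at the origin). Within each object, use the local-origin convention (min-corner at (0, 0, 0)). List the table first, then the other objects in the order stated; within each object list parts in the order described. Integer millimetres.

translate([0, 0, 652]) cube([835, 586, 30]);
translate([63, 63, 0]) cylinder(h = 652, r = 25);
translate([772, 63, 0]) cylinder(h = 652, r = 25);
translate([63, 523, 0]) cylinder(h = 652, r = 25);
translate([772, 523, 0]) cylinder(h = 652, r = 25);
translate([169, 149, 682]) {
  cube([25, 371, 1250]);
  translate([495, 0, 0]) cube([25, 371, 1250]);
  translate([25, 0, 0]) cube([470, 371, 29]);
  translate([25, 0, 284]) cube([470, 371, 29]);
  translate([25, 0, 568]) cube([470, 371, 29]);
  translate([25, 0, 852]) cube([470, 371, 29]);
  translate([25, 0, 1136]) cube([470, 371, 29]);
}
translate([0, -285, 0]) {
  cube([528, 225, 17]);
  translate([0, 0, 17]) cube([528, 17, 154]);
  translate([0, 208, 17]) cube([528, 17, 154]);
  translate([0, 17, 17]) cube([17, 191, 154]);
  translate([511, 17, 17]) cube([17, 191, 154]);
}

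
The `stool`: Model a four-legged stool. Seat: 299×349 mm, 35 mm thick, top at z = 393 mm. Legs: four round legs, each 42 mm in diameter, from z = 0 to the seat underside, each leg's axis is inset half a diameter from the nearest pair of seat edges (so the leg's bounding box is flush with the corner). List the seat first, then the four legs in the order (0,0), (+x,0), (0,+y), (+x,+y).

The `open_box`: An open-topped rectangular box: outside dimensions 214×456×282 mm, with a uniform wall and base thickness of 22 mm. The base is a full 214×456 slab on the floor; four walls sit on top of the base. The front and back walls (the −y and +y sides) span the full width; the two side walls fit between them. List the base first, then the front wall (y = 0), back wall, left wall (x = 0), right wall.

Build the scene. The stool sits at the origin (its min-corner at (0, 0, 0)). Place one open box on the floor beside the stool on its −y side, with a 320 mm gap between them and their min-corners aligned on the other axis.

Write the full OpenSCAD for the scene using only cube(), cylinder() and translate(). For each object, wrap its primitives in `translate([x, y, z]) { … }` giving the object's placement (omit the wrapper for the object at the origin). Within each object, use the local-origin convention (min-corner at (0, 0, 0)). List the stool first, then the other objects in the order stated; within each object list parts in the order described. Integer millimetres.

translate([0, 0, 358]) cube([299, 349, 35]);
translate([21, 21, 0]) cylinder(h = 358, r = 21);
translate([278, 21, 0]) cylinder(h = 358, r = 21);
translate([21, 328, 0]) cylinder(h = 358, r = 21);
translate([278, 328, 0]) cylinder(h = 358, r = 21);
translate([0, -776, 0]) {
  cube([214, 456, 22]);
  translate([0, 0, 22]) cube([214, 22, 260]);
  translate([0, 434, 22]) cube([214, 22, 260]);
  translate([0, 22, 22]) cube([22, 412, 260]);
  translate([192, 22, 22]) cube([22, 412, 260]);
}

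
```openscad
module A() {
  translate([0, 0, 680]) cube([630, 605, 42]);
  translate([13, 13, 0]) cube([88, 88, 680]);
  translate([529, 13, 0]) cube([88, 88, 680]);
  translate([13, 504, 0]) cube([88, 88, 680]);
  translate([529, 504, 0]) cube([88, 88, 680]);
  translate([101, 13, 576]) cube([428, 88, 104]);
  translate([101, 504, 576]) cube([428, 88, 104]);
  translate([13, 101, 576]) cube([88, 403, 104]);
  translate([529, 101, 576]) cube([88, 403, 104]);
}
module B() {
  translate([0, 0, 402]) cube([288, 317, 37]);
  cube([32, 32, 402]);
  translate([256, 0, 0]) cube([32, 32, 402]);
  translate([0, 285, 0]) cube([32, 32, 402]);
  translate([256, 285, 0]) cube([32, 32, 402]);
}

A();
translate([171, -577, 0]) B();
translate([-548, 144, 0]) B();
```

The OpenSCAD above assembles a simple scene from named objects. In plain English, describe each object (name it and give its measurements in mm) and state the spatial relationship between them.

A is a table: top 630 mm (x) × 605 mm (y), 42 mm thick, upper face at z = 722 mm, on four 88×88 mm square legs, each inset 13 mm from the nearest pair of top edges, running from z = 0 to the bottom of the top. Four apron rails, 88 mm thick and 104 mm tall, run between adjacent legs with their top edges flush with the underside of the top and their outer faces flush with the legs' outer faces.

B is a simple wooden stool: a rectangular seat 288 mm (x) by 317 mm (y), 37 mm thick, top face at z = 439 mm, on four square legs, each 32×32 mm in cross-section. The legs rest on z = 0, each flush with a corner of the seat.

Two stools sit around the table at the −y, −x sides.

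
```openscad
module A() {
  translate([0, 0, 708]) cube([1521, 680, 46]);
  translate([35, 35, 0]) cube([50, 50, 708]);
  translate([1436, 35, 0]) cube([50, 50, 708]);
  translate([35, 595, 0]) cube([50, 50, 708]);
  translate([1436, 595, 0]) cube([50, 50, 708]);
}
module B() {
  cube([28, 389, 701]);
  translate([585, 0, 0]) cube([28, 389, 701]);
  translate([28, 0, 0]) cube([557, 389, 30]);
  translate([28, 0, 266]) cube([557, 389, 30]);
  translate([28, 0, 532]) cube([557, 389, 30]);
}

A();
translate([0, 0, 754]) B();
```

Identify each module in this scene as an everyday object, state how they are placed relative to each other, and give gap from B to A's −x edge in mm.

A is a table. B is a bookshelf. The bookshelf is on top of the table. The gap from the bookshelf to the table's −x edge is 0 mm.

The bookshelf's min-x is at 0; the table's min-x is 0; gap = 0 mm.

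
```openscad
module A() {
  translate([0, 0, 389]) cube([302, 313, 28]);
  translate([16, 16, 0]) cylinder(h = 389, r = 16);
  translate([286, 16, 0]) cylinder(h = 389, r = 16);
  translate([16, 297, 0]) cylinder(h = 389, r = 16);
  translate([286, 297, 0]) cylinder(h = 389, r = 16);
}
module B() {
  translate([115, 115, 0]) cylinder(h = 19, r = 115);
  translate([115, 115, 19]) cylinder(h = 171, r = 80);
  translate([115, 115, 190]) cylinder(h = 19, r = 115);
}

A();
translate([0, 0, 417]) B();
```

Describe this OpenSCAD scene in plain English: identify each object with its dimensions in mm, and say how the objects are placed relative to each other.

A is a simple wooden stool: a rectangular seat 302 mm (x) by 313 mm (y), 28 mm thick, top face at z = 417 mm, on four round legs, each 32 mm in diameter. The legs rest on z = 0, each leg's axis is inset half a diameter from the nearest pair of seat edges (so the leg's bounding box is flush with the corner).

B is a spool: two coaxial disc flanges of radius 115 mm and thickness 19 mm, joined by a core cylinder of radius 80 mm and height 171 mm. The lower flange rests on z = 0 and the three cylinders share a vertical axis.

The spool is on top of the stool.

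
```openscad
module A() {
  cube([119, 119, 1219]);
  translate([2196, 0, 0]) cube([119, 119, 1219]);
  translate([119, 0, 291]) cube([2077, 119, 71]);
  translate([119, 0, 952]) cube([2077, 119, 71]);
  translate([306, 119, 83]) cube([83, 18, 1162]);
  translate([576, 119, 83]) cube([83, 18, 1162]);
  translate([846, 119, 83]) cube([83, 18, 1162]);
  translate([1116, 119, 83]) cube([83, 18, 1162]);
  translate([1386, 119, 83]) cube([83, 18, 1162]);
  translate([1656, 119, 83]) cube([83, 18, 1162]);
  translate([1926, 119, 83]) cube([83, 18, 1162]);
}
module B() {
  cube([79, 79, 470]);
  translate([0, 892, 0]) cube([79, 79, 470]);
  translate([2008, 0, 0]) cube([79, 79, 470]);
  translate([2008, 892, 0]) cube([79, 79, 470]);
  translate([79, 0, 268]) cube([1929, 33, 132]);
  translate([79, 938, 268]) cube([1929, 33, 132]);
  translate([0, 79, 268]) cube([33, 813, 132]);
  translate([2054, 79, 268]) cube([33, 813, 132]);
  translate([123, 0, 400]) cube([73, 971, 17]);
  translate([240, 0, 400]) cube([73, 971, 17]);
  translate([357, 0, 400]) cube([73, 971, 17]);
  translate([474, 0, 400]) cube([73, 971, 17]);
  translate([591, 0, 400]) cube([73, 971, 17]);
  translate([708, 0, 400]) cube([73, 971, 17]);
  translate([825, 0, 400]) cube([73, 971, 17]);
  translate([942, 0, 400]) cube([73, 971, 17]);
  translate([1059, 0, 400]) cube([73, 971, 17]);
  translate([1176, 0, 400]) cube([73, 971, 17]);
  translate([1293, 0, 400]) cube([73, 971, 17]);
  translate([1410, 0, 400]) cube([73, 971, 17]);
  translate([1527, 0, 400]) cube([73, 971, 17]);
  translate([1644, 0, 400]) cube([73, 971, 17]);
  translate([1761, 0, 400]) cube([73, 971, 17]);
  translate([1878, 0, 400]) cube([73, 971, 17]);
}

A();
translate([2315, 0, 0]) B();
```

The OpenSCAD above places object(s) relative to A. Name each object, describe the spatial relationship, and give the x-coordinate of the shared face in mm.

A is a fence section. B is a bed frame. The bed frame is against the fence section's +x side, with their −y faces flush. The x-coordinate of the shared face is 2315 mm.

The fence section's +x face and the bed frame's −x face are both at x = 2315 mm.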